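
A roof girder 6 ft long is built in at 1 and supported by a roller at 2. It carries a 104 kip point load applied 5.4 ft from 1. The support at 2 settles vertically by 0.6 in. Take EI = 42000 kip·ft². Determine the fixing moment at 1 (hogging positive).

M_1 = 205.9 kip·ft

Choose R_2 as the redundant. The primary structure is the cantilever fixed at 1.
Free-end deflection of the primary structure under the applied loading (downward +):
  point load 104 at a = 5.4: Pa²(3L − a)/(6EI) = 6369/EI
Flexibility coefficient — unit upward force at 2: δ_{22} = L³/(3EI) = 72/EI.
With EI = 42000 kip·ft²: δ_0 = 0.15163 ft and δ_{22} = 0.001714 ft/kip.
Compatibility — the beam at 2 must follow the support down by 0.05 ft: δ_0 − R_2·δ_{22} = 0.05, so R_2 = (0.15163 − 0.05)/0.001714 = 59.29 kip.
Moment equilibrium about 1: M_1 = Σ(load moments about 1) − R_2·L = 561.6 − 59.29×6 = 205.9 kip·ft.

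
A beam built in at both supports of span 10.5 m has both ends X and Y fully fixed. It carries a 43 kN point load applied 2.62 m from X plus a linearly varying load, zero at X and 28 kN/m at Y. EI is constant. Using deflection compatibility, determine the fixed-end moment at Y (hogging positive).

M_Y = 175.4 kN·m

Release both end moments; the primary structure is a simply-supported span XY with redundants M_X and M_Y.
End rotations of the released simple span under the applied load (×1/EI):
  at X: point load 43 at a = 2.62: Pab(L + b)/(6LEI) = 259/EI
  at Y: point load 43 at a = 2.62: Pab(L + a)/(6LEI) = 184.9/EI
  at X: triangular load, peak 28: 7w₀L³/(360EI) = 630.3/EI
  at Y: triangular load, peak 28: w₀L³/(45EI) = 720.3/EI
  θ_X0 = 889.3/EI,  θ_Y0 = 905.2/EI
Flexibility coefficients: a unit moment at one end gives L/(3EI) there and L/(6EI) at the far end, so f₁₁ = f₂₂ = 3.5/EI and f₁₂ = f₂₁ = 1.75/EI.
Compatibility — zero rotation at each built-in end:
  3.5 M_X + 1.75 M_Y = 889.3
  1.75 M_X + 3.5 M_Y = 905.2
Solving the pair gives M_X = 166.4 kN·m and M_Y = 175.4 kN·m (hogging).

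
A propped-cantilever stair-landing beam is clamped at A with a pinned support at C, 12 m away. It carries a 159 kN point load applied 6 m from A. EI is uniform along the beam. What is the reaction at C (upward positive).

R_C = 49.69 kN

Release the roller at C. Primary structure: cantilever fixed at A.
Deflection at C on the released cantilever, summing each load's contribution:
  point load 159 at a = 6: Pa²(3L − a)/(6EI) = 28620/EI
Flexibility coefficient — unit upward force at C: δ_{CC} = L³/(3EI) = 576/EI.
The prop prevents deflection at C: R_C = δ_0/δ_{CC} = 28620/576 = 49.69 kN.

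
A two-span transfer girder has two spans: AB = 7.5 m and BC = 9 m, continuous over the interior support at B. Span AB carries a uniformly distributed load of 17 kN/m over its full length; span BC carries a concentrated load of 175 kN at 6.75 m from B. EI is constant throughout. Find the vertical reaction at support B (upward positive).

Take M_B as the redundant. Released structure: two simple spans AB and BC with a hinge at B.
Rotations at B on the released spans (each span's end-slope, ×1/EI):
  span AB: UDL 17: wL³/(24EI) = 298.8/EI
  span BC: point load 175 at a = 6.75: Pab(L + b)/(6LEI) = 553.7/EI
  relative rotation θ_0 = (298.8 + 553.7)/EI = 852.5/EI
A unit hogging moment at B produces rotation L₁/(3EI) + L₂/(3EI) = 5.5/EI.
Compatibility: M_B·(L₁+L₂)/(3EI) = θ_0, giving M_B = 155 kN·m (hogging).
Span AB, ΣM about A with M_B applied at B: R_B^{AB}·7.5 = 478.1 + 155, so R_B^{AB} = 84.42 kN and R_A = 127.5 − 84.42 = 43.08 kN.
Span BC, ΣM about C: R_B^{BC}·9 = 393.8 + 155, so R_B^{BC} = 60.97 kN and R_C = 175 − 60.97 = 114 kN.
R_B = 84.42 + 60.97 = 145.4 kN.

R_B = 145.4 kN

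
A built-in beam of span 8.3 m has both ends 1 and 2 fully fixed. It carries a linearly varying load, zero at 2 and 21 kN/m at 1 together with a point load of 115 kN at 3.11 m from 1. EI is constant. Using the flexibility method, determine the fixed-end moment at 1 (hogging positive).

Take the two fixed-end moments M_1, M_2 as redundants; the released structure is the simple span 12.
Simple-span end rotations at 1 and 2 under the given loads:
  at 1: triangular load, peak 21: w₀L³/(45EI) = 266.8/EI
  at 2: triangular load, peak 21: 7w₀L³/(360EI) = 233.5/EI
  at 1: point load 115 at a = 3.11: Pab(L + b)/(6LEI) = 502.8/EI
  at 2: point load 115 at a = 3.11: Pab(L + a)/(6LEI) = 425.3/EI
  θ_10 = 769.6/EI,  θ_20 = 658.8/EI
Flexibility coefficients: a unit moment at one end gives L/(3EI) there and L/(6EI) at the far end, so f₁₁ = f₂₂ = 2.767/EI and f₁₂ = f₂₁ = 1.383/EI.
Compatibility — zero rotation at each built-in end:
  2.767 M_1 + 1.383 M_2 = 769.6
  1.383 M_1 + 2.767 M_2 = 658.8
Solving the pair gives M_1 = 212.2 kN·m and M_2 = 132 kN·m (hogging).

M_1 = 212.2 kN·m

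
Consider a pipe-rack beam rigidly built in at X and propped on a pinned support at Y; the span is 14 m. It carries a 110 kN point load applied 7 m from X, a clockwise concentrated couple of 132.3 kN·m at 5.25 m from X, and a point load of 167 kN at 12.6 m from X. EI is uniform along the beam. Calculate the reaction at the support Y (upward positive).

Remove the prop at Y; the released (primary) structure is a cantilever built in at X.
Primary-structure tip deflection at Y by superposition:
  point load 110 at a = 7: Pa²(3L − a)/(6EI) = 31442/EI
  clockwise couple 132.3 at a = 5.25: M₀a(2L − a)/(2EI) = 7901/EI
  point load 167 at a = 12.6: Pa²(3L − a)/(6EI) = 129913/EI
  δ_0 = 169256/EI
Flexibility coefficient — unit upward force at Y: δ_{YY} = L³/(3EI) = 914.7/EI.
The prop prevents deflection at Y: R_Y = δ_0/δ_{YY} = 169256/914.7 = 185 kN.

R_Y = 185 kN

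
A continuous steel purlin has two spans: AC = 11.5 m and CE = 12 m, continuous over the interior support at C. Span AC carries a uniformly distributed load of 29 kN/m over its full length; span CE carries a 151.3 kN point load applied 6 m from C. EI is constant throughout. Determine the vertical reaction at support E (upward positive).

R_E = 41.61 kN

Take M_C as the redundant. Released structure: two simple spans AC and CE with a hinge at C.
End slopes at the hinge C, treating each span as simply supported:
  span AC: UDL 29: wL³/(24EI) = 1838/EI
  span CE: point load 151.3 at a = 6: Pab(L + b)/(6LEI) = 1362/EI
  relative rotation θ_0 = (1838 + 1362)/EI = 3199/EI
A unit hogging moment at C produces rotation L₁/(3EI) + L₂/(3EI) = 7.833/EI.
Compatibility: M_C·(L₁+L₂)/(3EI) = θ_0, giving M_C = 408.4 kN·m (hogging).
Span CE, ΣM about E: R_C^{CE}·12 = 907.8 + 408.4, so R_C^{CE} = 109.7 kN and R_E = 151.3 − 109.7 = 41.61 kN.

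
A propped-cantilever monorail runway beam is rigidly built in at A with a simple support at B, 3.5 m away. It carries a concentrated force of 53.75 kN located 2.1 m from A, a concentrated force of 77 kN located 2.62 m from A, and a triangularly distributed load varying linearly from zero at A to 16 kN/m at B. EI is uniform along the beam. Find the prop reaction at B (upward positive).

R_B = 87.19 kN

Remove the prop at B; the released (primary) structure is a cantilever built in at A.
Free-end deflection of the primary structure under the applied loading (downward +):
  point load 53.75 at a = 2.1: Pa²(3L − a)/(6EI) = 331.9/EI
  point load 77 at a = 2.62: Pa²(3L − a)/(6EI) = 694.2/EI
  triangular load, peak 16 at the free end: 11w₀L⁴/(120EI) = 220.1/EI
  δ_0 = 1246/EI
Tip deflection under a unit load at B: L³/(3EI) = 14.29/EI.
Compatibility at B: δ_0 − R_B·δ_{BB} = 0, so R_B = 1246/14.29 = 87.19 kN.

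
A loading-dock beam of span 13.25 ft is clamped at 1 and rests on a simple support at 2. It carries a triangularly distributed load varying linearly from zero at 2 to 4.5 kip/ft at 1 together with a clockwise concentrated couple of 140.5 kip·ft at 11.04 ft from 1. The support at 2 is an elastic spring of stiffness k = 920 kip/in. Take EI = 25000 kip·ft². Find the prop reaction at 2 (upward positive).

Remove the prop at 2; the released (primary) structure is a cantilever built in at 1.
Deflection at 2 on the released cantilever, summing each load's contribution:
  triangular load, peak 4.5 at the fixed end: w₀L⁴/(30EI) = 4623/EI
  clockwise couple 140.5 at a = 11.04: M₀a(2L − a)/(2EI) = 11990/EI
  δ_0 = 16613/EI
Tip deflection under a unit load at 2: L³/(3EI) = 775.4/EI.
With EI = 25000 kip·ft²: δ_0 = 0.66454 ft and δ_{22} = 0.031016 ft/kip.
Compatibility — the spring shortens by R_2/k under the reaction it provides: δ_0 − R_2·δ_{22} = R_2/k. With 1/k = 1/(920×12) ft/kip = 0.000091 ft/kip, R_2 = δ_0 / (δ_{22} + 1/k) = 0.66454 / (0.031016 + 0.000091) = 21.36 kip.

R_2 = 21.36 kip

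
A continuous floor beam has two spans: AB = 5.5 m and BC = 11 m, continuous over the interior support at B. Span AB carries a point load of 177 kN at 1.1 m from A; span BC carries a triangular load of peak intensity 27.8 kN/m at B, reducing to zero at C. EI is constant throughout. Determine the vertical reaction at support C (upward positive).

R_C = 34.54 kN

Release continuity at B by inserting a hinge; the redundant is the internal moment M_B. The primary structure is two simply-supported spans AB and BC.
Rotations at B on the released spans (each span's end-slope, ×1/EI):
  span AB: point load 177 at a = 1.1: Pab(L + a)/(6LEI) = 171.3/EI
  span BC: triangular load, peak 27.8: w₀L³/(45EI) = 822.3/EI
  relative rotation θ_0 = (171.3 + 822.3)/EI = 993.6/EI
A unit hogging moment at B produces rotation L₁/(3EI) + L₂/(3EI) = 5.5/EI.
Compatibility: M_B·(L₁+L₂)/(3EI) = θ_0, giving M_B = 180.7 kN·m (hogging).
Span BC, ΣM about C: R_B^{BC}·11 = 1121 + 180.7, so R_B^{BC} = 118.4 kN and R_C = 152.9 − 118.4 = 34.54 kN.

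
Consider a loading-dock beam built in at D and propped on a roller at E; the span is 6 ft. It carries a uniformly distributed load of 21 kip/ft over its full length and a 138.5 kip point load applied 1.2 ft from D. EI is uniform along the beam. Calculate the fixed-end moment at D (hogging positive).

M_D = 214.2 kip·ft

Choose R_E as the redundant. The primary structure is the cantilever fixed at D.
Downward deflection at the released point E due to the loads:
  UDL 21: wL⁴/(8EI) = 3402/EI
  point load 138.5 at a = 1.2: Pa²(3L − a)/(6EI) = 558.4/EI
  δ_0 = 3960/EI
Flexibility coefficient — unit upward force at E: δ_{EE} = L³/(3EI) = 72/EI.
The prop prevents deflection at E: R_E = δ_0/δ_{EE} = 3960/72 = 55.01 kip.
Moment equilibrium about D: M_D = Σ(load moments about D) − R_E·L = 544.2 − 55.01×6 = 214.2 kip·ft.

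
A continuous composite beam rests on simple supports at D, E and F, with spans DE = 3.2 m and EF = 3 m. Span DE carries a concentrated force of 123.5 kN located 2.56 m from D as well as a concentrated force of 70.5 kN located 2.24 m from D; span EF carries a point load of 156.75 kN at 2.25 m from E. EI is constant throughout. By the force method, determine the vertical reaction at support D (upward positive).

Release continuity at E by inserting a hinge; the redundant is the internal moment M_E. The primary structure is two simply-supported spans DE and EF.
End slopes at the hinge E, treating each span as simply supported:
  span DE: point load 123.5 at a = 2.56: Pab(L + a)/(6LEI) = 60.7/EI
  span DE: point load 70.5 at a = 2.24: Pab(L + a)/(6LEI) = 42.95/EI
  span EF: point load 156.75 at a = 2.25: Pab(L + b)/(6LEI) = 55.11/EI
  relative rotation θ_0 = (103.7 + 55.11)/EI = 158.8/EI
A unit hogging moment at E produces rotation L₁/(3EI) + L₂/(3EI) = 2.067/EI.
Compatibility: M_E·(L₁+L₂)/(3EI) = θ_0, giving M_E = 76.82 kN·m (hogging).
Span DE, ΣM about D with M_E applied at E: R_E^{DE}·3.2 = 474.1 + 76.82, so R_E^{DE} = 172.2 kN and R_D = 194 − 172.2 = 21.84 kN.

R_D = 21.84 kN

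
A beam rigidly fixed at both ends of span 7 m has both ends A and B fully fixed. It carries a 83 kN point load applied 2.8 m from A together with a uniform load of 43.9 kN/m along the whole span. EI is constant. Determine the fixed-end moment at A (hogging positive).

M_A = 262.9 kN·m

Release both end moments; the primary structure is a simply-supported span AB with redundants M_A and M_B.
Simple-span end rotations at A and B under the given loads:
  at A: point load 83 at a = 2.8: Pab(L + b)/(6LEI) = 260.3/EI
  at B: point load 83 at a = 2.8: Pab(L + a)/(6LEI) = 227.8/EI
  at A: UDL 43.9: wL³/(24EI) = 627.4/EI
  at B: UDL 43.9: wL³/(24EI) = 627.4/EI
  θ_A0 = 887.7/EI,  θ_B0 = 855.2/EI
Flexibility coefficients: a unit moment at one end gives L/(3EI) there and L/(6EI) at the far end, so f₁₁ = f₂₂ = 2.333/EI and f₁₂ = f₂₁ = 1.167/EI.
Compatibility — zero rotation at each built-in end:
  2.333 M_A + 1.167 M_B = 887.7
  1.167 M_A + 2.333 M_B = 855.2
Solving the pair gives M_A = 262.9 kN·m and M_B = 235 kN·m (hogging).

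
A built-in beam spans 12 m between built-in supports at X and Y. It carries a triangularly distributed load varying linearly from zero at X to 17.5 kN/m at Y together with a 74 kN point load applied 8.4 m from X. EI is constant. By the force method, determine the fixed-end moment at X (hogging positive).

M_X = 139.9 kN·m

Take the two fixed-end moments M_X, M_Y as redundants; the released structure is the simple span XY.
End rotations of the released simple span under the applied load (×1/EI):
  at X: triangular load, peak 17.5: 7w₀L³/(360EI) = 588/EI
  at Y: triangular load, peak 17.5: w₀L³/(45EI) = 672/EI
  at X: point load 74 at a = 8.4: Pab(L + b)/(6LEI) = 484.8/EI
  at Y: point load 74 at a = 8.4: Pab(L + a)/(6LEI) = 634/EI
  θ_X0 = 1073/EI,  θ_Y0 = 1306/EI
Flexibility coefficients: a unit moment at one end gives L/(3EI) there and L/(6EI) at the far end, so f₁₁ = f₂₂ = 4/EI and f₁₂ = f₂₁ = 2/EI.
Compatibility — zero rotation at each built-in end:
  4 M_X + 2 M_Y = 1073
  2 M_X + 4 M_Y = 1306
Solving the pair gives M_X = 139.9 kN·m and M_Y = 256.5 kN·m (hogging).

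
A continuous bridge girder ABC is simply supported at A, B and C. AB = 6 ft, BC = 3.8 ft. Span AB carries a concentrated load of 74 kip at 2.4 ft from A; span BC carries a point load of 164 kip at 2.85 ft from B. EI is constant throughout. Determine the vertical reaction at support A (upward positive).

R_A = 32.07 kip

Release continuity at B by inserting a hinge; the redundant is the internal moment M_B. The primary structure is two simply-supported spans AB and BC.
End slopes at the hinge B, treating each span as simply supported:
  span AB: point load 74 at a = 2.4: Pab(L + a)/(6LEI) = 149.2/EI
  span BC: point load 164 at a = 2.85: Pab(L + b)/(6LEI) = 92.51/EI
  relative rotation θ_0 = (149.2 + 92.51)/EI = 241.7/EI
A unit hogging moment at B produces rotation L₁/(3EI) + L₂/(3EI) = 3.267/EI.
Slope continuity at B: θ_0 = M_B·3.267/EI, so M_B = 241.7/3.267 = 73.99 kip·ft (hogging).
Span AB, ΣM about A with M_B applied at B: R_B^{AB}·6 = 177.6 + 73.99, so R_B^{AB} = 41.93 kip and R_A = 74 − 41.93 = 32.07 kip.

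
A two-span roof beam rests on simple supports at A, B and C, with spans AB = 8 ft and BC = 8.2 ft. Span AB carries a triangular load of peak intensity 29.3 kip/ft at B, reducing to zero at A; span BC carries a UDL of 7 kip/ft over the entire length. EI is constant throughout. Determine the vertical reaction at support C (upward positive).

Take M_B as the redundant. Released structure: two simple spans AB and BC with a hinge at B.
End slopes at the hinge B, treating each span as simply supported:
  span AB: triangular load, peak 29.3: w₀L³/(45EI) = 333.4/EI
  span BC: UDL 7: wL³/(24EI) = 160.8/EI
  relative rotation θ_0 = (333.4 + 160.8)/EI = 494.2/EI
A unit hogging moment at B produces rotation L₁/(3EI) + L₂/(3EI) = 5.4/EI.
Compatibility: M_B·(L₁+L₂)/(3EI) = θ_0, giving M_B = 91.52 kip·ft (hogging).
Span BC, ΣM about C: R_B^{BC}·8.2 = 235.3 + 91.52, so R_B^{BC} = 39.86 kip and R_C = 57.4 − 39.86 = 17.54 kip.

R_C = 17.54 kip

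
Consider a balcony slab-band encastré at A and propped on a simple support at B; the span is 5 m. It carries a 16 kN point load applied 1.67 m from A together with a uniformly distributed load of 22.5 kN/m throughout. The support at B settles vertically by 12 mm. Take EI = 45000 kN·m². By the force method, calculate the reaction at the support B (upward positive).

Take the reaction at B as the redundant and release it; the primary structure is a cantilever fixed at A.
Free-end deflection of the primary structure under the applied loading (downward +):
  point load 16 at a = 1.67: Pa²(3L − a)/(6EI) = 99.14/EI
  UDL 22.5: wL⁴/(8EI) = 1758/EI
  δ_0 = 1857/EI
Flexibility coefficient — unit upward force at B: δ_{BB} = L³/(3EI) = 41.67/EI.
With EI = 45000 kN·m²: δ_0 = 0.041266 m and δ_{BB} = 0.000926 m/kN.
Compatibility — the beam at B must follow the support down by 0.012 m: δ_0 − R_B·δ_{BB} = 0.012, so R_B = (0.041266 − 0.012)/0.000926 = 31.61 kN.

R_B = 31.61 kN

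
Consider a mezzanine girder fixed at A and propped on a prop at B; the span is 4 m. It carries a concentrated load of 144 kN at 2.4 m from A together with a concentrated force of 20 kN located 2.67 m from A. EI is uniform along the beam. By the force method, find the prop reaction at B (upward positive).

R_B = 72.6 kN

Remove the prop at B; the released (primary) structure is a cantilever built in at A.
Primary-structure tip deflection at B by superposition:
  point load 144 at a = 2.4: Pa²(3L − a)/(6EI) = 1327/EI
  point load 20 at a = 2.67: Pa²(3L − a)/(6EI) = 221.7/EI
  δ_0 = 1549/EI
Tip deflection under a unit load at B: L³/(3EI) = 21.33/EI.
The prop prevents deflection at B: R_B = δ_0/δ_{BB} = 1549/21.33 = 72.6 kN.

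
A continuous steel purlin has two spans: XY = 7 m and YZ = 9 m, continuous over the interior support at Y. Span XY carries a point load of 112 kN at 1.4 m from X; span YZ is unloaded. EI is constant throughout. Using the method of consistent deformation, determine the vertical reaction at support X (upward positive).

R_X = 84.9 kN

Take M_Y as the redundant. Released structure: two simple spans XY and YZ with a hinge at Y.
Rotations at Y on the released spans (each span's end-slope, ×1/EI):
  span XY: point load 112 at a = 1.4: Pab(L + a)/(6LEI) = 175.6/EI
  relative rotation θ_0 = (175.6 + 0)/EI = 175.6/EI
A unit hogging moment at Y produces rotation L₁/(3EI) + L₂/(3EI) = 5.333/EI.
Compatibility: M_Y·(L₁+L₂)/(3EI) = θ_0, giving M_Y = 32.93 kN·m (hogging).
Span XY, ΣM about X with M_Y applied at Y: R_Y^{XY}·7 = 156.8 + 32.93, so R_Y^{XY} = 27.1 kN and R_X = 112 − 27.1 = 84.9 kN.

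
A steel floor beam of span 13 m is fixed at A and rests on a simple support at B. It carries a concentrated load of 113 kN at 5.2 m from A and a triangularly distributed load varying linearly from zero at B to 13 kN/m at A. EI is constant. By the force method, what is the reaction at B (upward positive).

Release the roller at B. Primary structure: cantilever fixed at A.
Primary-structure tip deflection at B by superposition:
  point load 113 at a = 5.2: Pa²(3L − a)/(6EI) = 17213/EI
  triangular load, peak 13 at the fixed end: w₀L⁴/(30EI) = 12376/EI
  δ_0 = 29589/EI
Flexibility coefficient — unit upward force at B: δ_{BB} = L³/(3EI) = 732.3/EI.
Compatibility at B: δ_0 − R_B·δ_{BB} = 0, so R_B = 29589/732.3 = 40.4 kN.

R_B = 40.4 kN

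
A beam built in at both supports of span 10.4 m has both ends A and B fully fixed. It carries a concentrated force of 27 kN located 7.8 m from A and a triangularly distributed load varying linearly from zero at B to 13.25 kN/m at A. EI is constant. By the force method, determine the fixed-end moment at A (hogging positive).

Release both end moments; the primary structure is a simply-supported span AB with redundants M_A and M_B.
On the primary (simply-supported) span, the end slopes from the loading are:
  at A: point load 27 at a = 7.8: Pab(L + b)/(6LEI) = 114.1/EI
  at B: point load 27 at a = 7.8: Pab(L + a)/(6LEI) = 159.7/EI
  at A: triangular load, peak 13.25: w₀L³/(45EI) = 331.2/EI
  at B: triangular load, peak 13.25: 7w₀L³/(360EI) = 289.8/EI
  θ_A0 = 445.3/EI,  θ_B0 = 449.5/EI
Flexibility coefficients: a unit moment at one end gives L/(3EI) there and L/(6EI) at the far end, so f₁₁ = f₂₂ = 3.467/EI and f₁₂ = f₂₁ = 1.733/EI.
Compatibility — zero rotation at each built-in end:
  3.467 M_A + 1.733 M_B = 445.3
  1.733 M_A + 3.467 M_B = 449.5
Solving the pair gives M_A = 84.82 kN·m and M_B = 87.26 kN·m (hogging).

M_A = 84.82 kN·m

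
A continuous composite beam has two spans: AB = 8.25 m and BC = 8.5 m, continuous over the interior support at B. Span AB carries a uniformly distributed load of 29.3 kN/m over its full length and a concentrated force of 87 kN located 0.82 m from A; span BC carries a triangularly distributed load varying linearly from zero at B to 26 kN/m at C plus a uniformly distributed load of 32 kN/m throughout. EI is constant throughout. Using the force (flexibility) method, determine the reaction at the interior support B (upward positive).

R_B = 384.1 kN

Release continuity at B by inserting a hinge; the redundant is the internal moment M_B. The primary structure is two simply-supported spans AB and BC.
End slopes at the hinge B, treating each span as simply supported:
  span AB: UDL 29.3: wL³/(24EI) = 685.5/EI
  span AB: point load 87 at a = 0.82: Pab(L + a)/(6LEI) = 97.12/EI
  span BC: triangular load, peak 26: 7w₀L³/(360EI) = 310.5/EI
  span BC: UDL 32: wL³/(24EI) = 818.8/EI
  relative rotation θ_0 = (782.6 + 1129)/EI = 1912/EI
A unit hogging moment at B produces rotation L₁/(3EI) + L₂/(3EI) = 5.583/EI.
Slope continuity at B: θ_0 = M_B·5.583/EI, so M_B = 1912/5.583 = 342.4 kN·m (hogging).
Span AB, ΣM about A with M_B applied at B: R_B^{AB}·8.25 = 1068 + 342.4, so R_B^{AB} = 171 kN and R_A = 328.7 − 171 = 157.7 kN.
Span BC, ΣM about C: R_B^{BC}·8.5 = 1469 + 342.4, so R_B^{BC} = 213.1 kN and R_C = 382.5 − 213.1 = 169.4 kN.
R_B = 171 + 213.1 = 384.1 kN.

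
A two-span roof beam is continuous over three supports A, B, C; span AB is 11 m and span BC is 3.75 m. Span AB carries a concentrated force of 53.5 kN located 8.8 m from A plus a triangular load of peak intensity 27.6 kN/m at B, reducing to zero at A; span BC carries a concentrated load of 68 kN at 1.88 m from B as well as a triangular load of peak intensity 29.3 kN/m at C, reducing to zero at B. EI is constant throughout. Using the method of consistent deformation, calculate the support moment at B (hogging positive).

M_B = 247.5 kN·m

Release continuity at B by inserting a hinge; the redundant is the internal moment M_B. The primary structure is two simply-supported spans AB and BC.
End slopes at the hinge B, treating each span as simply supported:
  span AB: point load 53.5 at a = 8.8: Pab(L + a)/(6LEI) = 310.7/EI
  span AB: triangular load, peak 27.6: w₀L³/(45EI) = 816.3/EI
  span BC: point load 68 at a = 1.88: Pab(L + b)/(6LEI) = 59.71/EI
  span BC: triangular load, peak 29.3: 7w₀L³/(360EI) = 30.04/EI
  relative rotation θ_0 = (1127 + 89.76)/EI = 1217/EI
A unit hogging moment at B produces rotation L₁/(3EI) + L₂/(3EI) = 4.917/EI.
Compatibility: M_B·(L₁+L₂)/(3EI) = θ_0, giving M_B = 247.5 kN·m (hogging).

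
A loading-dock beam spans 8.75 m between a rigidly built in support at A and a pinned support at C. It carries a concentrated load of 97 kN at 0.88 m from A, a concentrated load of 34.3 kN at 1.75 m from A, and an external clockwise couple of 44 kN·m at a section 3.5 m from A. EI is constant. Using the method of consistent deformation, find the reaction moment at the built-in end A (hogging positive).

M_A = 117.9 kN·m

Choose R_C as the redundant. The primary structure is the cantilever fixed at A.
Deflection at C on the released cantilever, summing each load's contribution:
  point load 97 at a = 0.88: Pa²(3L − a)/(6EI) = 317.6/EI
  point load 34.3 at a = 1.75: Pa²(3L − a)/(6EI) = 428.9/EI
  clockwise couple 44 at a = 3.5: M₀a(2L − a)/(2EI) = 1078/EI
  δ_0 = 1825/EI
Flexibility coefficient — unit upward force at C: δ_{CC} = L³/(3EI) = 223.3/EI.
Compatibility at C: δ_0 − R_C·δ_{CC} = 0, so R_C = 1825/223.3 = 8.171 kN.
Moment equilibrium about A: M_A = Σ(load moments about A) − R_C·L = 189.4 − 8.171×8.75 = 117.9 kN·m.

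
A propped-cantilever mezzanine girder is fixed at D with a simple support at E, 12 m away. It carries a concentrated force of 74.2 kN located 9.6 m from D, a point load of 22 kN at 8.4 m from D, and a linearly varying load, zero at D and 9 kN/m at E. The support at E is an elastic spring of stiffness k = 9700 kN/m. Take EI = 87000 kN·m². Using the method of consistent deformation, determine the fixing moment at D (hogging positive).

Choose R_E as the redundant. The primary structure is the cantilever fixed at D.
Primary-structure tip deflection at E by superposition:
  point load 74.2 at a = 9.6: Pa²(3L − a)/(6EI) = 30088/EI
  point load 22 at a = 8.4: Pa²(3L − a)/(6EI) = 7141/EI
  triangular load, peak 9 at the free end: 11w₀L⁴/(120EI) = 17107/EI
  δ_0 = 54336/EI
Flexibility coefficient — unit upward force at E: δ_{EE} = L³/(3EI) = 576/EI.
With EI = 87000 kN·m²: δ_0 = 0.62455 m and δ_{EE} = 0.006621 m/kN.
Compatibility — the spring shortens by R_E/k under the reaction it provides: δ_0 − R_E·δ_{EE} = R_E/k. With 1/k = 0.000103 m/kN, R_E = δ_0 / (δ_{EE} + 1/k) = 0.62455 / (0.006621 + 0.000103) = 92.89 kN.
Moment equilibrium about D: M_D = Σ(load moments about D) − R_E·L = 1329 − 92.89×12 = 214.5 kN·m.

M_D = 214.5 kN·m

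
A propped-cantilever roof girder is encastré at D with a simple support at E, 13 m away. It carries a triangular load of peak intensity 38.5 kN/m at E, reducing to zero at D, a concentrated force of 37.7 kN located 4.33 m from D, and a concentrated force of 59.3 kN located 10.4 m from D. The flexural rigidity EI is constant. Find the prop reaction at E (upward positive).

Choose R_E as the redundant. The primary structure is the cantilever fixed at D.
Downward deflection at the released point E due to the loads:
  triangular load, peak 38.5 at the free end: 11w₀L⁴/(120EI) = 100797/EI
  point load 37.7 at a = 4.33: Pa²(3L − a)/(6EI) = 4084/EI
  point load 59.3 at a = 10.4: Pa²(3L − a)/(6EI) = 30573/EI
  δ_0 = 135454/EI
Tip deflection under a unit load at E: L³/(3EI) = 732.3/EI.
The prop prevents deflection at E: R_E = δ_0/δ_{EE} = 135454/732.3 = 185 kN.

R_E = 185 kN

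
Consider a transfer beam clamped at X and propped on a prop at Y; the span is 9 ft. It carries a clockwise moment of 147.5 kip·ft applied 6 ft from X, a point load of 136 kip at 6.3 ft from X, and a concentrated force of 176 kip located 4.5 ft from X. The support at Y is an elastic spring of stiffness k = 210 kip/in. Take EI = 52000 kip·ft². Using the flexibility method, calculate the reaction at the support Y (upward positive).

Take the reaction at Y as the redundant and release it; the primary structure is a cantilever fixed at X.
Deflection at Y on the released cantilever, summing each load's contribution:
  clockwise couple 147.5 at a = 6: M₀a(2L − a)/(2EI) = 5310/EI
  point load 136 at a = 6.3: Pa²(3L − a)/(6EI) = 18623/EI
  point load 176 at a = 4.5: Pa²(3L − a)/(6EI) = 13365/EI
  δ_0 = 37298/EI
Flexibility coefficient — unit upward force at Y: δ_{YY} = L³/(3EI) = 243/EI.
With EI = 52000 kip·ft²: δ_0 = 0.71726 ft and δ_{YY} = 0.004673 ft/kip.
Compatibility — the spring shortens by R_Y/k under the reaction it provides: δ_0 − R_Y·δ_{YY} = R_Y/k. With 1/k = 1/(210×12) ft/kip = 0.000397 ft/kip, R_Y = δ_0 / (δ_{YY} + 1/k) = 0.71726 / (0.004673 + 0.000397) = 141.5 kip.

R_Y = 141.5 kip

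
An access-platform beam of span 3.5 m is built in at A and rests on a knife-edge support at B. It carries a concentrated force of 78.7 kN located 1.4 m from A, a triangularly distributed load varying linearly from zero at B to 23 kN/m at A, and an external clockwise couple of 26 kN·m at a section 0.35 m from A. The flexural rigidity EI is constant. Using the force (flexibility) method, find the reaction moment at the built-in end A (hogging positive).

Remove the prop at B; the released (primary) structure is a cantilever built in at A.
Primary-structure tip deflection at B by superposition:
  point load 78.7 at a = 1.4: Pa²(3L − a)/(6EI) = 233.9/EI
  triangular load, peak 23 at the fixed end: w₀L⁴/(30EI) = 115/EI
  clockwise couple 26 at a = 0.35: M₀a(2L − a)/(2EI) = 30.26/EI
  δ_0 = 379.3/EI
Flexibility coefficient — unit upward force at B: δ_{BB} = L³/(3EI) = 14.29/EI.
The prop prevents deflection at B: R_B = δ_0/δ_{BB} = 379.3/14.29 = 26.54 kN.
Moment equilibrium about A: M_A = Σ(load moments about A) − R_B·L = 183.1 − 26.54×3.5 = 90.26 kN·m.

M_A = 90.26 kN·m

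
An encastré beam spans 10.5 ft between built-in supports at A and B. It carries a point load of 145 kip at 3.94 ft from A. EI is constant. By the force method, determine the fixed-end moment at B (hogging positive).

M_B = 133.9 kip·ft

Release both end moments; the primary structure is a simply-supported span AB with redundants M_A and M_B.
On the primary (simply-supported) span, the end slopes from the loading are:
  at A: point load 145 at a = 3.94: Pab(L + b)/(6LEI) = 1015/EI
  at B: point load 145 at a = 3.94: Pab(L + a)/(6LEI) = 859/EI
  θ_A0 = 1015/EI,  θ_B0 = 859/EI
Flexibility coefficients: a unit moment at one end gives L/(3EI) there and L/(6EI) at the far end, so f₁₁ = f₂₂ = 3.5/EI and f₁₂ = f₂₁ = 1.75/EI.
Compatibility — zero rotation at each built-in end:
  3.5 M_A + 1.75 M_B = 1015
  1.75 M_A + 3.5 M_B = 859
Solving the pair gives M_A = 223 kip·ft and M_B = 133.9 kip·ft (hogging).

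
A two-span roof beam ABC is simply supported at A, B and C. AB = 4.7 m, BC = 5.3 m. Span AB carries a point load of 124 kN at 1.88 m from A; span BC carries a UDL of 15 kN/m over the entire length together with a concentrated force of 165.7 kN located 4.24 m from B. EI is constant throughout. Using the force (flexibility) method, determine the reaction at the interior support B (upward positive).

R_B = 170.1 kN

Insert a hinge at B; M_B is the redundant, and each span becomes simply supported.
Rotations at B on the released spans (each span's end-slope, ×1/EI):
  span AB: point load 124 at a = 1.88: Pab(L + a)/(6LEI) = 153.4/EI
  span BC: UDL 15: wL³/(24EI) = 93.05/EI
  span BC: point load 165.7 at a = 4.24: Pab(L + b)/(6LEI) = 148.9/EI
  relative rotation θ_0 = (153.4 + 242)/EI = 395.4/EI
A unit hogging moment at B produces rotation L₁/(3EI) + L₂/(3EI) = 3.333/EI.
Slope continuity at B: θ_0 = M_B·3.333/EI, so M_B = 395.4/3.333 = 118.6 kN·m (hogging).
Span AB, ΣM about A with M_B applied at B: R_B^{AB}·4.7 = 233.1 + 118.6, so R_B^{AB} = 74.84 kN and R_A = 124 − 74.84 = 49.16 kN.
Span BC, ΣM about C: R_B^{BC}·5.3 = 386.3 + 118.6, so R_B^{BC} = 95.27 kN and R_C = 245.2 − 95.27 = 149.9 kN.
R_B = 74.84 + 95.27 = 170.1 kN.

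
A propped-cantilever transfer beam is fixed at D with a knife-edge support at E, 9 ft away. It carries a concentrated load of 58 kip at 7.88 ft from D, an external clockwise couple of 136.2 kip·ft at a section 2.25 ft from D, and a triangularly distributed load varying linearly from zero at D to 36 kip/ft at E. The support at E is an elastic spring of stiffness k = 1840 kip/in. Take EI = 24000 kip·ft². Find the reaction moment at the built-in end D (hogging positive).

Take the reaction at E as the redundant and release it; the primary structure is a cantilever fixed at D.
Deflection at E on the released cantilever, summing each load's contribution:
  point load 58 at a = 7.88: Pa²(3L − a)/(6EI) = 11477/EI
  clockwise couple 136.2 at a = 2.25: M₀a(2L − a)/(2EI) = 2413/EI
  triangular load, peak 36 at the free end: 11w₀L⁴/(120EI) = 21651/EI
  δ_0 = 35541/EI
Tip deflection under a unit load at E: L³/(3EI) = 243/EI.
With EI = 24000 kip·ft²: δ_0 = 1.4809 ft and δ_{EE} = 0.010125 ft/kip.
Compatibility — the spring shortens by R_E/k under the reaction it provides: δ_0 − R_E·δ_{EE} = R_E/k. With 1/k = 1/(1840×12) ft/kip = 0.000045 ft/kip, R_E = δ_0 / (δ_{EE} + 1/k) = 1.4809 / (0.010125 + 0.000045) = 145.6 kip.
Moment equilibrium about D: M_D = Σ(load moments about D) − R_E·L = 1565 − 145.6×9 = 254.8 kip·ft.

M_D = 254.8 kip·ft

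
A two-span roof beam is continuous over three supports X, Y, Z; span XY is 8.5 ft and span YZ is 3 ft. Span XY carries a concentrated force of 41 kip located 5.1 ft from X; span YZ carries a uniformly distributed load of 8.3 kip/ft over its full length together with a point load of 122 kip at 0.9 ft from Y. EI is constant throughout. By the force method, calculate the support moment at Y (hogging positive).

Release continuity at Y by inserting a hinge; the redundant is the internal moment M_Y. The primary structure is two simply-supported spans XY and YZ.
End slopes at the hinge Y, treating each span as simply supported:
  span XY: point load 41 at a = 5.1: Pab(L + a)/(6LEI) = 189.6/EI
  span YZ: UDL 8.3: wL³/(24EI) = 9.338/EI
  span YZ: point load 122 at a = 0.9: Pab(L + b)/(6LEI) = 65.33/EI
  relative rotation θ_0 = (189.6 + 74.67)/EI = 264.3/EI
A unit hogging moment at Y produces rotation L₁/(3EI) + L₂/(3EI) = 3.833/EI.
Slope continuity at Y: θ_0 = M_Y·3.833/EI, so M_Y = 264.3/3.833 = 68.94 kip·ft (hogging).

M_Y = 68.94 kip·ft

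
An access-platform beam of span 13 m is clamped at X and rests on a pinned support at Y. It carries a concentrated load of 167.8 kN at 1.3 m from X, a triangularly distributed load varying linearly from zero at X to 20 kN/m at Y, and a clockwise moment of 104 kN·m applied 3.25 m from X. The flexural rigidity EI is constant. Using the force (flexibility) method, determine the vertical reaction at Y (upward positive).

R_Y = 79.18 kN

Choose R_Y as the redundant. The primary structure is the cantilever fixed at X.
Free-end deflection of the primary structure under the applied loading (downward +):
  point load 167.8 at a = 1.3: Pa²(3L − a)/(6EI) = 1782/EI
  triangular load, peak 20 at the free end: 11w₀L⁴/(120EI) = 52362/EI
  clockwise couple 104 at a = 3.25: M₀a(2L − a)/(2EI) = 3845/EI
  δ_0 = 57988/EI
Flexibility coefficient — unit upward force at Y: δ_{YY} = L³/(3EI) = 732.3/EI.
The prop prevents deflection at Y: R_Y = δ_0/δ_{YY} = 57988/732.3 = 79.18 kN.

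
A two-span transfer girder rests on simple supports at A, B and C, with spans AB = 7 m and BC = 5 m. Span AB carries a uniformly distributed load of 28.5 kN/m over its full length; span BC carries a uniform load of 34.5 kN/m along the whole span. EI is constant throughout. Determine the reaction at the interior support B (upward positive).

R_B = 236.3 kN

Insert a hinge at B; M_B is the redundant, and each span becomes simply supported.
Rotations at B on the released spans (each span's end-slope, ×1/EI):
  span AB: UDL 28.5: wL³/(24EI) = 407.3/EI
  span BC: UDL 34.5: wL³/(24EI) = 179.7/EI
  relative rotation θ_0 = (407.3 + 179.7)/EI = 587/EI
A unit hogging moment at B produces rotation L₁/(3EI) + L₂/(3EI) = 4/EI.
Slope continuity at B: θ_0 = M_B·4/EI, so M_B = 587/4 = 146.8 kN·m (hogging).
Span AB, ΣM about A with M_B applied at B: R_B^{AB}·7 = 698.2 + 146.8, so R_B^{AB} = 120.7 kN and R_A = 199.5 − 120.7 = 78.79 kN.
Span BC, ΣM about C: R_B^{BC}·5 = 431.2 + 146.8, so R_B^{BC} = 115.6 kN and R_C = 172.5 − 115.6 = 56.9 kN.
R_B = 120.7 + 115.6 = 236.3 kN.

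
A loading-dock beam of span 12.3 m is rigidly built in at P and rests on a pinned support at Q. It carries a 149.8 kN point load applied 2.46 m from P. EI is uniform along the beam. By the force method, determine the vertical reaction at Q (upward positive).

R_Q = 8.389 kN

Choose R_Q as the redundant. The primary structure is the cantilever fixed at P.
Free-end deflection of the primary structure under the applied loading (downward +):
  point load 149.8 at a = 2.46: Pa²(3L − a)/(6EI) = 5203/EI
Tip deflection under a unit load at Q: L³/(3EI) = 620.3/EI.
The prop prevents deflection at Q: R_Q = δ_0/δ_{QQ} = 5203/620.3 = 8.389 kN.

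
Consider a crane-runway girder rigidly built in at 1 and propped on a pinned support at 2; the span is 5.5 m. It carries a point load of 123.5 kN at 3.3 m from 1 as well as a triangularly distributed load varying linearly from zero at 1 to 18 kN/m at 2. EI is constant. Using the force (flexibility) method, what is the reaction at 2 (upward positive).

R_2 = 80.58 kN

Remove the prop at 2; the released (primary) structure is a cantilever built in at 1.
Deflection at 2 on the released cantilever, summing each load's contribution:
  point load 123.5 at a = 3.3: Pa²(3L − a)/(6EI) = 2959/EI
  triangular load, peak 18 at the free end: 11w₀L⁴/(120EI) = 1510/EI
  δ_0 = 4469/EI
Flexibility coefficient — unit upward force at 2: δ_{22} = L³/(3EI) = 55.46/EI.
The prop prevents deflection at 2: R_2 = δ_0/δ_{22} = 4469/55.46 = 80.58 kN.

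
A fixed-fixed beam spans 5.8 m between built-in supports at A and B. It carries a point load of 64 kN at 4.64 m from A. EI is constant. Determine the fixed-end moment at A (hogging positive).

M_A = 11.88 kN·m

Take the two fixed-end moments M_A, M_B as redundants; the released structure is the simple span AB.
Simple-span end rotations at A and B under the given loads:
  at A: point load 64 at a = 4.64: Pab(L + b)/(6LEI) = 68.89/EI
  at B: point load 64 at a = 4.64: Pab(L + a)/(6LEI) = 103.3/EI
  θ_A0 = 68.89/EI,  θ_B0 = 103.3/EI
Flexibility coefficients: a unit moment at one end gives L/(3EI) there and L/(6EI) at the far end, so f₁₁ = f₂₂ = 1.933/EI and f₁₂ = f₂₁ = 0.9667/EI.
Compatibility — zero rotation at each built-in end:
  1.933 M_A + 0.9667 M_B = 68.89
  0.9667 M_A + 1.933 M_B = 103.3
Solving the pair gives M_A = 11.88 kN·m and M_B = 47.51 kN·m (hogging).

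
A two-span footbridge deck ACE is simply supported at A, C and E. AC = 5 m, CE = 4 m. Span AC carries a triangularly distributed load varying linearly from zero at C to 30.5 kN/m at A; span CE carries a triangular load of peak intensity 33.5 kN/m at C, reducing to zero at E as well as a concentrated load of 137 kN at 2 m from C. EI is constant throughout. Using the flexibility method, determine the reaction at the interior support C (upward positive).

R_C = 177.4 kN

Insert a hinge at C; M_C is the redundant, and each span becomes simply supported.
End slopes at the hinge C, treating each span as simply supported:
  span AC: triangular load, peak 30.5: 7w₀L³/(360EI) = 74.13/EI
  span CE: triangular load, peak 33.5: w₀L³/(45EI) = 47.64/EI
  span CE: point load 137 at a = 2: Pab(L + b)/(6LEI) = 137/EI
  relative rotation θ_0 = (74.13 + 184.6)/EI = 258.8/EI
A unit hogging moment at C produces rotation L₁/(3EI) + L₂/(3EI) = 3/EI.
Slope continuity at C: θ_0 = M_C·3/EI, so M_C = 258.8/3 = 86.26 kN·m (hogging).
Span AC, ΣM about A with M_C applied at C: R_C^{AC}·5 = 127.1 + 86.26, so R_C^{AC} = 42.67 kN and R_A = 76.25 − 42.67 = 33.58 kN.
Span CE, ΣM about E: R_C^{CE}·4 = 452.7 + 86.26, so R_C^{CE} = 134.7 kN and R_E = 204 − 134.7 = 69.27 kN.
R_C = 42.67 + 134.7 = 177.4 kN.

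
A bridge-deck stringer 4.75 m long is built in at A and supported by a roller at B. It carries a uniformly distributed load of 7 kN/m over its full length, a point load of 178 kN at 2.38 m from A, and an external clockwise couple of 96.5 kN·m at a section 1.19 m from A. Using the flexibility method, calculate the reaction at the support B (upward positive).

Choose R_B as the redundant. The primary structure is the cantilever fixed at A.
Deflection at B on the released cantilever, summing each load's contribution:
  UDL 7: wL⁴/(8EI) = 445.4/EI
  point load 178 at a = 2.38: Pa²(3L − a)/(6EI) = 1995/EI
  clockwise couple 96.5 at a = 1.19: M₀a(2L − a)/(2EI) = 477.1/EI
  δ_0 = 2917/EI
Tip deflection under a unit load at B: L³/(3EI) = 35.72/EI.
Compatibility at B: δ_0 − R_B·δ_{BB} = 0, so R_B = 2917/35.72 = 81.66 kN.

R_B = 81.66 kN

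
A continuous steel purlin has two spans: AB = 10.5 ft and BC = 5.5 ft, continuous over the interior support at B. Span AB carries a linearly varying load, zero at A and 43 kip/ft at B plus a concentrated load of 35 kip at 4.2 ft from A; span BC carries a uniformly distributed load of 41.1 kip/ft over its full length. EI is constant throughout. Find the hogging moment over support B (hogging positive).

M_B = 301.3 kip·ft

Release continuity at B by inserting a hinge; the redundant is the internal moment M_B. The primary structure is two simply-supported spans AB and BC.
Discontinuity in slope at B on the released structure — sum the simple-span end rotations:
  span AB: triangular load, peak 43: w₀L³/(45EI) = 1106/EI
  span AB: point load 35 at a = 4.2: Pab(L + a)/(6LEI) = 216.1/EI
  span BC: UDL 41.1: wL³/(24EI) = 284.9/EI
  relative rotation θ_0 = (1322 + 284.9)/EI = 1607/EI
A unit hogging moment at B produces rotation L₁/(3EI) + L₂/(3EI) = 5.333/EI.
Compatibility: M_B·(L₁+L₂)/(3EI) = θ_0, giving M_B = 301.3 kip·ft (hogging).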